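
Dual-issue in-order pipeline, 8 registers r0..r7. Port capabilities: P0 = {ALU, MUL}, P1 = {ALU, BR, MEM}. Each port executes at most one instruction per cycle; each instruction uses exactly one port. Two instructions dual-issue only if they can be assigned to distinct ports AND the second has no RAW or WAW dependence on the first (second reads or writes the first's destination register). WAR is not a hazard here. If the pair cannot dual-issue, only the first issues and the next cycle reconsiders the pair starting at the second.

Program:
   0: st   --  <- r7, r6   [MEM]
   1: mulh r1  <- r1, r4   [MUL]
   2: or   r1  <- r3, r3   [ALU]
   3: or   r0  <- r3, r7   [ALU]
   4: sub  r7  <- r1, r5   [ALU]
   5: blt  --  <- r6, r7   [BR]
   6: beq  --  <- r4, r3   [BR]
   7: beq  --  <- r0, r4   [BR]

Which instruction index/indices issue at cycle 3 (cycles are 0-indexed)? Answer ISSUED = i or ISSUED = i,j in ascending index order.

ISSUED = 5

[0] i0,i1  st.MEM mulh.MUL  -- dual
[1] i2,i3  or.ALU or.ALU  -- dual
[2] i4  sub.ALU  -- RAW r7
[3] i5  blt.BR  -- no-port BR/BR
[4] i6  beq.BR  -- no-port BR/BR
[5] i7  beq.BR  -- tail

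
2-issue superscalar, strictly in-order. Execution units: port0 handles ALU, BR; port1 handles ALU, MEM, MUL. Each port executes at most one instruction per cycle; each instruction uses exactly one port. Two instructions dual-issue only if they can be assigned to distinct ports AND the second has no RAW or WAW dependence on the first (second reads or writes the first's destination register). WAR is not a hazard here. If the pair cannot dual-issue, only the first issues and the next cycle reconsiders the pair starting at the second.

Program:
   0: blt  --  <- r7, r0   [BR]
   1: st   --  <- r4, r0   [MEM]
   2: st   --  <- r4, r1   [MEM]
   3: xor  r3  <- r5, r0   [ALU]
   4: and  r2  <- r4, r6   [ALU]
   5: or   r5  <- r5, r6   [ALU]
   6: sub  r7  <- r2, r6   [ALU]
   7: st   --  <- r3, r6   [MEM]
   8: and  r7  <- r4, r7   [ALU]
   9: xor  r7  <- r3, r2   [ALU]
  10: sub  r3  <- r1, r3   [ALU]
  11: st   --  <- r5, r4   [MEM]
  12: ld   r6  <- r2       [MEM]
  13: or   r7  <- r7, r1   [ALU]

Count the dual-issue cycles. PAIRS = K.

0. blt st @i0,i1  | dual
1. st xor @i2,i3  | dual
2. and or @i4,i5  | dual
3. sub st @i6,i7  | dual
4. and @i8  | WAW r7
5. xor sub @i9,i10  | dual
6. st @i11  | no-port MEM/MEM
7. ld or @i12,i13  | dual

PAIRS = 6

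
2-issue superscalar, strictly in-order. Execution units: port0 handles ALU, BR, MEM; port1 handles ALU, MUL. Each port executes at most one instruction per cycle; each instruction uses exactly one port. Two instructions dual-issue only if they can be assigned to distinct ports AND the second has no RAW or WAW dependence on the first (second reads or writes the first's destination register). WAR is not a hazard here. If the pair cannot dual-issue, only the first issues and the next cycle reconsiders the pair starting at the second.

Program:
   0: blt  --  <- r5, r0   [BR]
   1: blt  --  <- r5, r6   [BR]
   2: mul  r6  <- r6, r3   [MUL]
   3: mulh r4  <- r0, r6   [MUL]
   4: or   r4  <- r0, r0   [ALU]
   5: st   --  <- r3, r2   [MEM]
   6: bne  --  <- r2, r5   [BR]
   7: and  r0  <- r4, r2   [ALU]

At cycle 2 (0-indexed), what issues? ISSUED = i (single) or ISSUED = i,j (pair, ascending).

ISSUED = 3

[0] i0  blt  -- no-port BR/BR
[1] i1/i2  blt mul  -- 2-wide
[2] i3  mulh  -- WAW r4
[3] i4/i5  or st  -- 2-wide
[4] i6/i7  bne and  -- 2-wide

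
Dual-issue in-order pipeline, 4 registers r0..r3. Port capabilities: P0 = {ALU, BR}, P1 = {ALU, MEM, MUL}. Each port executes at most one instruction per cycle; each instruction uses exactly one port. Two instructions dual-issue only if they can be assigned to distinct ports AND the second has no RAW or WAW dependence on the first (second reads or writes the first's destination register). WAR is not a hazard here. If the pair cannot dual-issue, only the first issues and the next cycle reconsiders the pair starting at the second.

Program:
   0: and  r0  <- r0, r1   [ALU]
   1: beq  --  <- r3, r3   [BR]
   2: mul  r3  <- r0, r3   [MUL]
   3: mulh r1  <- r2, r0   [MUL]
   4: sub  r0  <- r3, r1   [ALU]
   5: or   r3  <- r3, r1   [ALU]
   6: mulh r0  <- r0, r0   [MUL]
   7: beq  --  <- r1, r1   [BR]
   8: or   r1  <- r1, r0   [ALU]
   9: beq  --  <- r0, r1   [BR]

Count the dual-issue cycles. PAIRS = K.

  cy0 -> i0,i1 (and;beq) dual
  cy1 -> i2 (mul) no-port MUL/MUL
  cy2 -> i3 (mulh) RAW r1
  cy3 -> i4,i5 (sub;or) dual
  cy4 -> i6,i7 (mulh;beq) dual
  cy5 -> i8 (or) RAW r1
  cy6 -> i9 (beq) tail

PAIRS = 3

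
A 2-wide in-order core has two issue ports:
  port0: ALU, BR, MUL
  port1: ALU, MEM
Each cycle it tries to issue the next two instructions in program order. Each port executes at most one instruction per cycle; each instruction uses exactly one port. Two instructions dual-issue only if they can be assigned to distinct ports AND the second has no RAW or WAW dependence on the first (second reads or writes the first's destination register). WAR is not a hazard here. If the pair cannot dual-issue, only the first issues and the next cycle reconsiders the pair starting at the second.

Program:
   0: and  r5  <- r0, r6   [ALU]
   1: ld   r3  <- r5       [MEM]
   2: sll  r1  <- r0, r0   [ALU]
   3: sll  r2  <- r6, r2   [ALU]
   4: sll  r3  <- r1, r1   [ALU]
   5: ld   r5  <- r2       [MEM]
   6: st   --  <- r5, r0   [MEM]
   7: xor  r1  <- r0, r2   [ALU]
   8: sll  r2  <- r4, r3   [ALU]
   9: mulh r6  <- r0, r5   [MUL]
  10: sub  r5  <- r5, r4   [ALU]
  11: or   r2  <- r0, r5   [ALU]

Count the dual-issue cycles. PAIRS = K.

c0: i0 and  RAW r5
c1: i1+i2 ld sll  dual
c2: i3+i4 sll sll  dual
c3: i5 ld  no-port MEM/MEM
c4: i6+i7 st xor  dual
c5: i8+i9 sll mulh  dual
c6: i10 sub  RAW r5
c7: i11 or  tail

PAIRS = 4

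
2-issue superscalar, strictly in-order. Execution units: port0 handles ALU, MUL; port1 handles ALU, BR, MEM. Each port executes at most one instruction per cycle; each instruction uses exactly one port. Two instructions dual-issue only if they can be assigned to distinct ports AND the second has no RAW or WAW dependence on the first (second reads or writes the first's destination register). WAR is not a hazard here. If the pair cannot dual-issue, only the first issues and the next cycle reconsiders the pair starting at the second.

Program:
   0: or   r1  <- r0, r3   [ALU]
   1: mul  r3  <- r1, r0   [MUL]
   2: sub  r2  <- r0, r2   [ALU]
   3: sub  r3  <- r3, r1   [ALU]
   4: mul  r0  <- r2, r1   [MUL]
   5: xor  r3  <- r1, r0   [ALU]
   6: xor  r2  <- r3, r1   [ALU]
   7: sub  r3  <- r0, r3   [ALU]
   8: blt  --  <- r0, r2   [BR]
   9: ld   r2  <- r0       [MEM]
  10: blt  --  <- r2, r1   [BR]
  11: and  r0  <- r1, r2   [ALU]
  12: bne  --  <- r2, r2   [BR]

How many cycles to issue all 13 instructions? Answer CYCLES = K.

CYCLES = 9

#0 head=0: or i0 RAW r1
#1 head=1: mul/sub i1&i2 dual
#2 head=3: sub/mul i3&i4 dual
#3 head=5: xor i5 RAW r3
#4 head=6: xor/sub i6&i7 dual
#5 head=8: blt i8 no-port BR/MEM
#6 head=9: ld i9 no-port MEM/BR
#7 head=10: blt/and i10&i11 dual
#8 head=12: bne i12 tail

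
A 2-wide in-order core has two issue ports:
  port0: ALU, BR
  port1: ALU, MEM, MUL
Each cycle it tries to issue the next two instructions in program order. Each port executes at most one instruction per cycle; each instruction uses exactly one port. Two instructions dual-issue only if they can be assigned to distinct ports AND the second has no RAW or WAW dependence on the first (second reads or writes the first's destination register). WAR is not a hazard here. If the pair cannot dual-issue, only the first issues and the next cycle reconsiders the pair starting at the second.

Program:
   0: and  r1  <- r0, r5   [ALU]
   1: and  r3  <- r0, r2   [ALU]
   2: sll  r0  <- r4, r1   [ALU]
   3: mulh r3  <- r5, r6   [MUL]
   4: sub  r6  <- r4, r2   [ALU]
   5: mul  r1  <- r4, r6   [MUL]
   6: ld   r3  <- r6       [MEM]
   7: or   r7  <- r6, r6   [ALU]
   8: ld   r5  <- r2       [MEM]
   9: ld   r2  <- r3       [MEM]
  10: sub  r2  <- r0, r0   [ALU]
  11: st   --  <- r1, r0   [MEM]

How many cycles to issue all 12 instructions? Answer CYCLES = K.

#0 head=0: and.ALU/and.ALU i0&i1 pair
#1 head=2: sll.ALU/mulh.MUL i2&i3 pair
#2 head=4: sub.ALU i4 RAW r6
#3 head=5: mul.MUL i5 no-port MUL/MEM
#4 head=6: ld.MEM/or.ALU i6&i7 pair
#5 head=8: ld.MEM i8 no-port MEM/MEM
#6 head=9: ld.MEM i9 WAW r2
#7 head=10: sub.ALU/st.MEM i10&i11 pair

CYCLES = 8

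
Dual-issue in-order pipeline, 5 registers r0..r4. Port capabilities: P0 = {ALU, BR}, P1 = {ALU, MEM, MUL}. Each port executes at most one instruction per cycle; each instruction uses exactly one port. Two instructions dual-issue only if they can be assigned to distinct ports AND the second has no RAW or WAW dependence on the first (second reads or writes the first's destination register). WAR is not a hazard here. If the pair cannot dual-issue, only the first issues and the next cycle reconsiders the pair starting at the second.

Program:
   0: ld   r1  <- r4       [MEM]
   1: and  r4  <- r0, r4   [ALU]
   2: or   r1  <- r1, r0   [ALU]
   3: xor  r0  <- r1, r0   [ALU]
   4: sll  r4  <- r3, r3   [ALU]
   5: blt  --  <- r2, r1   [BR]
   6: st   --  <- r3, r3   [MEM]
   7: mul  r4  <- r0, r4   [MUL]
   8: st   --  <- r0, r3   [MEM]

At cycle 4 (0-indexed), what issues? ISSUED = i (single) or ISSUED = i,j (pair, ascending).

ISSUED = 7

t=0 i0,i1:ld;and ; dual
t=1 i2:or ; RAW r1
t=2 i3,i4:xor;sll ; dual
t=3 i5,i6:blt;st ; dual
t=4 i7:mul ; no-port MUL/MEM
t=5 i8:st ; tail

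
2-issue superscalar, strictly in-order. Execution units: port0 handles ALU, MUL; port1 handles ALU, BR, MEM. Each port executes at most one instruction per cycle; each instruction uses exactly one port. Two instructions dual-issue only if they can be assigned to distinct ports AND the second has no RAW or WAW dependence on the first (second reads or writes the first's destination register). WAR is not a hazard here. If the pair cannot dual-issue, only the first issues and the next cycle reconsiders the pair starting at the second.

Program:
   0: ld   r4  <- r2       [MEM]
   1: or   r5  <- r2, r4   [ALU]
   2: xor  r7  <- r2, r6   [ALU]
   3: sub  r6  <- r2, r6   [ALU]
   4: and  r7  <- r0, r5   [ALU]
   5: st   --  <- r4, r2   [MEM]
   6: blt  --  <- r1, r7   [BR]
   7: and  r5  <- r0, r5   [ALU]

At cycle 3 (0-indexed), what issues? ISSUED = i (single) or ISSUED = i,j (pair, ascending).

ISSUED = 5

c0: i0 ld.MEM  RAW r4
c1: i1+i2 or.ALU;xor.ALU  pair
c2: i3+i4 sub.ALU;and.ALU  pair
c3: i5 st.MEM  no-port MEM/BR
c4: i6+i7 blt.BR;and.ALU  pair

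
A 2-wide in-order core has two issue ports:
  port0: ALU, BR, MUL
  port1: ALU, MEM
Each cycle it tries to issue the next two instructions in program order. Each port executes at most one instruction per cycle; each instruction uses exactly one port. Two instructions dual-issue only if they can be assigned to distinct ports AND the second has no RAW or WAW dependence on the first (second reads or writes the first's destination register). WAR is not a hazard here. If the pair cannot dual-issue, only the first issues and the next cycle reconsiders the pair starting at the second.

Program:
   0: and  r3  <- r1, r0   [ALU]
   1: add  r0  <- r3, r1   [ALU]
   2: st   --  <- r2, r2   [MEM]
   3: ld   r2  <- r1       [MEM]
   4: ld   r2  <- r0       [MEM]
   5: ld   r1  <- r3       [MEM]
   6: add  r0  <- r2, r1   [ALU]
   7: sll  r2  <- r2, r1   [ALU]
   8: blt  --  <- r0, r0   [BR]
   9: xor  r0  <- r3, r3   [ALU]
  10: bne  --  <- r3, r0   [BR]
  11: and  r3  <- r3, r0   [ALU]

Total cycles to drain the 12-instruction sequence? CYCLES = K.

#0 head=0: and.ALU i0 RAW r3
#1 head=1: add.ALU st.MEM i1+i2 2-wide
#2 head=3: ld.MEM i3 no-port MEM/MEM
#3 head=4: ld.MEM i4 no-port MEM/MEM
#4 head=5: ld.MEM i5 RAW r1
#5 head=6: add.ALU sll.ALU i6+i7 2-wide
#6 head=8: blt.BR xor.ALU i8+i9 2-wide
#7 head=10: bne.BR and.ALU i10+i11 2-wide

CYCLES = 8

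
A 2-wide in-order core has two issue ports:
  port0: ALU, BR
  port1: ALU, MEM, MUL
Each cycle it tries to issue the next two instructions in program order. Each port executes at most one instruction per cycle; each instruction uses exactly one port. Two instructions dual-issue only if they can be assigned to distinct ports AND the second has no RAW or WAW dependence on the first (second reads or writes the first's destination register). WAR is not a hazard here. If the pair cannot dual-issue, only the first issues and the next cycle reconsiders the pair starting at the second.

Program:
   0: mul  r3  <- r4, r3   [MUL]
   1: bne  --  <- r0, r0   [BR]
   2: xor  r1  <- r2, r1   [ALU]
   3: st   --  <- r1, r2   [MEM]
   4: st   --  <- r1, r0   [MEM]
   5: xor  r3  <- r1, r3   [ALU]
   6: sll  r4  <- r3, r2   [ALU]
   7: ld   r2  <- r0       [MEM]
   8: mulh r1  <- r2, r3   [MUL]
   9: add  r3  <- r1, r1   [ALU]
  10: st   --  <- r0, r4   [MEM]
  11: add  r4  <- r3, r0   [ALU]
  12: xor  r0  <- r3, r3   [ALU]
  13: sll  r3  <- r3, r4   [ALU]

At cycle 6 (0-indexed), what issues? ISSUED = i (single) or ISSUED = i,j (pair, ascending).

ISSUED = 9,10

c0: i0+i1 mul bne  pair
c1: i2 xor  RAW r1
c2: i3 st  no-port MEM/MEM
c3: i4+i5 st xor  pair
c4: i6+i7 sll ld  pair
c5: i8 mulh  RAW r1
c6: i9+i10 add st  pair
c7: i11+i12 add xor  pair
c8: i13 sll  tail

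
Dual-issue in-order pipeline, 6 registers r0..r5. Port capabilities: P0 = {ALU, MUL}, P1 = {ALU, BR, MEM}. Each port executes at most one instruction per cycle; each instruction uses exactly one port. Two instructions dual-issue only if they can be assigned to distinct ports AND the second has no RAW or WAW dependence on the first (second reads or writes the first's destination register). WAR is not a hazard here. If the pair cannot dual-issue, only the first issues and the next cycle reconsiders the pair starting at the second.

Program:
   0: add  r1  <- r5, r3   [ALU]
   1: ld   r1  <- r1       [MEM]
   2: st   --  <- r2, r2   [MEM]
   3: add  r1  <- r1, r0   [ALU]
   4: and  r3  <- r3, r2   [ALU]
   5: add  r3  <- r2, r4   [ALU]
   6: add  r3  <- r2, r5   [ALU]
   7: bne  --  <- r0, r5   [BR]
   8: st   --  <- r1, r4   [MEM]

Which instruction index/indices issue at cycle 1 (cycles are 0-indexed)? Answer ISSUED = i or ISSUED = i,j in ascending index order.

ISSUED = 1

#0 head=0: add i0 RAW+WAW r1
#1 head=1: ld i1 no-port MEM/MEM
#2 head=2: st/add i2/i3 pair
#3 head=4: and i4 WAW r3
#4 head=5: add i5 WAW r3
#5 head=6: add/bne i6/i7 pair
#6 head=8: st i8 tail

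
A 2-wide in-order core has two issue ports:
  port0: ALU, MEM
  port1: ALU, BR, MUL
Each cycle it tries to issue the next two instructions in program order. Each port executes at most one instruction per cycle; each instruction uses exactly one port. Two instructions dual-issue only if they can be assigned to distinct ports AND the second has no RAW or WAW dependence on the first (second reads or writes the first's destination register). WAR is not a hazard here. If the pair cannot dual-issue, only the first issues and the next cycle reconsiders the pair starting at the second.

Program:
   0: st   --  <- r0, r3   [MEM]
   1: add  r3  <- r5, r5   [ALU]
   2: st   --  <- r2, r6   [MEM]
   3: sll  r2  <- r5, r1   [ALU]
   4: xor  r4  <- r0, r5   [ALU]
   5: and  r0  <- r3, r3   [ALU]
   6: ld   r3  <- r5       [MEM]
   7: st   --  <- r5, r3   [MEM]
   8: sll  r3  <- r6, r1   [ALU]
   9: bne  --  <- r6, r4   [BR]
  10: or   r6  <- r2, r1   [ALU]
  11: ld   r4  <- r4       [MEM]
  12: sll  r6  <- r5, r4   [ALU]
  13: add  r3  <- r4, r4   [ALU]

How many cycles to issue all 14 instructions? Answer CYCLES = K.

0. st add @i0,i1  | pair
1. st sll @i2,i3  | pair
2. xor and @i4,i5  | pair
3. ld @i6  | no-port MEM/MEM
4. st sll @i7,i8  | pair
5. bne or @i9,i10  | pair
6. ld @i11  | RAW r4
7. sll add @i12,i13  | pair

CYCLES = 8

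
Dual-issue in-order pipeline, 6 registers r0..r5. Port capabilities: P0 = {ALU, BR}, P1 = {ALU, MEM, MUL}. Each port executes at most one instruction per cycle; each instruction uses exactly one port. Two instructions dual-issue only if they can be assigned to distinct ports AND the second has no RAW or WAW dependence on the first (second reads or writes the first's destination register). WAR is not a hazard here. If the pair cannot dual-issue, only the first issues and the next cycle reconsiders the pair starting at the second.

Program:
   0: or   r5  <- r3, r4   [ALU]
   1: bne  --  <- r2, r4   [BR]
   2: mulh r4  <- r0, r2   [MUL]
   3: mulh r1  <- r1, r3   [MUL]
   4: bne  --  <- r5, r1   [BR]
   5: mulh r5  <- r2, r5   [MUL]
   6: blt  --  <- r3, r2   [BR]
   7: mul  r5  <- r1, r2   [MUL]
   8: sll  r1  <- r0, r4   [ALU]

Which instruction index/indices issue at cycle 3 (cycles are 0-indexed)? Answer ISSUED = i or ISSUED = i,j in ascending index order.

[0] i0&i1  or.ALU bne.BR  -- 2-wide
[1] i2  mulh.MUL  -- no-port MUL/MUL
[2] i3  mulh.MUL  -- RAW r1
[3] i4&i5  bne.BR mulh.MUL  -- 2-wide
[4] i6&i7  blt.BR mul.MUL  -- 2-wide
[5] i8  sll.ALU  -- tail

ISSUED = 4,5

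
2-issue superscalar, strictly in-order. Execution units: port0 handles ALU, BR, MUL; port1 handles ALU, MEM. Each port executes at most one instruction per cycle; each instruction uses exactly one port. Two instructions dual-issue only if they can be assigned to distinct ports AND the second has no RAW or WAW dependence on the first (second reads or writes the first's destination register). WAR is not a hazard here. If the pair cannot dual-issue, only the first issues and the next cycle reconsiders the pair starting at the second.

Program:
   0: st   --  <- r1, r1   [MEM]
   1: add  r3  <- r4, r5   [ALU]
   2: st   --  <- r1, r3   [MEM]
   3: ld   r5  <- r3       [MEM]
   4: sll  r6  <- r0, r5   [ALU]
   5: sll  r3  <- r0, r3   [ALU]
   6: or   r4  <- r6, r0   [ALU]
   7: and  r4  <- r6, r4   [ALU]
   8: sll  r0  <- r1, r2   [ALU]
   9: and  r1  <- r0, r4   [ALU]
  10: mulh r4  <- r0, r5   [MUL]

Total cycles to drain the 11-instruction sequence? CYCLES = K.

CYCLES = 7

[0] i0&i1  st.MEM;add.ALU  -- dual
[1] i2  st.MEM  -- no-port MEM/MEM
[2] i3  ld.MEM  -- RAW r5
[3] i4&i5  sll.ALU;sll.ALU  -- dual
[4] i6  or.ALU  -- RAW+WAW r4
[5] i7&i8  and.ALU;sll.ALU  -- dual
[6] i9&i10  and.ALU;mulh.MUL  -- dual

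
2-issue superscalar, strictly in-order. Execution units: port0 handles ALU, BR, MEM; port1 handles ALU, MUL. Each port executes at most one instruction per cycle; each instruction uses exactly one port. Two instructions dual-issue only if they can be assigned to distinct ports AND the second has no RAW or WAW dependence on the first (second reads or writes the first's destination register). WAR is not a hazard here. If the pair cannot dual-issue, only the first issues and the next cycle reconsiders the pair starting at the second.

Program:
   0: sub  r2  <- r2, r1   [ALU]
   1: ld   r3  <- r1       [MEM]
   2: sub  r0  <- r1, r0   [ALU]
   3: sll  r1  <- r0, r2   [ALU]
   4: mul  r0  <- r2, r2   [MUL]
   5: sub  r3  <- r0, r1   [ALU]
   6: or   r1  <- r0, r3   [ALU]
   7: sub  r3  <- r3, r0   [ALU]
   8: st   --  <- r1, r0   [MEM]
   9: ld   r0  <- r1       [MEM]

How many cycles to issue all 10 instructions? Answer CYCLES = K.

  cy0 -> i0,i1 (sub.ALU+ld.MEM) 2-wide
  cy1 -> i2 (sub.ALU) RAW r0
  cy2 -> i3,i4 (sll.ALU+mul.MUL) 2-wide
  cy3 -> i5 (sub.ALU) RAW r3
  cy4 -> i6,i7 (or.ALU+sub.ALU) 2-wide
  cy5 -> i8 (st.MEM) no-port MEM/MEM
  cy6 -> i9 (ld.MEM) tail

CYCLES = 7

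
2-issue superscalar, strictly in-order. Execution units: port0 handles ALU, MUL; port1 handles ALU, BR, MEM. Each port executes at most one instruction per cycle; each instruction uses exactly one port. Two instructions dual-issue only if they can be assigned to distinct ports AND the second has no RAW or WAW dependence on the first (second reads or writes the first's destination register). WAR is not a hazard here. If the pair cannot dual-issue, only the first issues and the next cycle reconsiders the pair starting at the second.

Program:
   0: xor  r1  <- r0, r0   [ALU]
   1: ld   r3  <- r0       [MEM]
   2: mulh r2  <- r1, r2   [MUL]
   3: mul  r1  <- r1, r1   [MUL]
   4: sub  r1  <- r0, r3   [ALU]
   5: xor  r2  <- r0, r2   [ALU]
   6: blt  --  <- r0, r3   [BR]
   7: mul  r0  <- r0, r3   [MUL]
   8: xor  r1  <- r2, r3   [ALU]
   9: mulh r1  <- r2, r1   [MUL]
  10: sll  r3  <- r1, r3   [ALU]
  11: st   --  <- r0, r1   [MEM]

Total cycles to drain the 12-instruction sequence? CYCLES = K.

0. xor;ld @i0/i1  | 2-wide
1. mulh @i2  | no-port MUL/MUL
2. mul @i3  | WAW r1
3. sub;xor @i4/i5  | 2-wide
4. blt;mul @i6/i7  | 2-wide
5. xor @i8  | RAW+WAW r1
6. mulh @i9  | RAW r1
7. sll;st @i10/i11  | 2-wide

CYCLES = 8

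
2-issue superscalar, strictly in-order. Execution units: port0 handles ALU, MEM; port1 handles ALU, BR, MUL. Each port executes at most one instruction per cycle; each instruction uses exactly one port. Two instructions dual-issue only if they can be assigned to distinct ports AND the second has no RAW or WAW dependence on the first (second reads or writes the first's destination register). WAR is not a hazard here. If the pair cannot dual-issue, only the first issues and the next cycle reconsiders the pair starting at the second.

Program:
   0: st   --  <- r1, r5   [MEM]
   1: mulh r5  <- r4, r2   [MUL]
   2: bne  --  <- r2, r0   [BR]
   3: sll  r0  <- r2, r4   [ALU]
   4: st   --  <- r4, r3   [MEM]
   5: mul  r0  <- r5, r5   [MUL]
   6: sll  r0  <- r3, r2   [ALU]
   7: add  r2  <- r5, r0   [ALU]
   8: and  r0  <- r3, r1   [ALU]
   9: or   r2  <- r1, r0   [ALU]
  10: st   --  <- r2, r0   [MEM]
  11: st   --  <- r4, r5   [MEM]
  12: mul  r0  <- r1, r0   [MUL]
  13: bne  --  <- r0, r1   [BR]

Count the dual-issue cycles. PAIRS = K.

PAIRS = 5

#0 head=0: st.MEM;mulh.MUL i0+i1 2-wide
#1 head=2: bne.BR;sll.ALU i2+i3 2-wide
#2 head=4: st.MEM;mul.MUL i4+i5 2-wide
#3 head=6: sll.ALU i6 RAW r0
#4 head=7: add.ALU;and.ALU i7+i8 2-wide
#5 head=9: or.ALU i9 RAW r2
#6 head=10: st.MEM i10 no-port MEM/MEM
#7 head=11: st.MEM;mul.MUL i11+i12 2-wide
#8 head=13: bne.BR i13 tail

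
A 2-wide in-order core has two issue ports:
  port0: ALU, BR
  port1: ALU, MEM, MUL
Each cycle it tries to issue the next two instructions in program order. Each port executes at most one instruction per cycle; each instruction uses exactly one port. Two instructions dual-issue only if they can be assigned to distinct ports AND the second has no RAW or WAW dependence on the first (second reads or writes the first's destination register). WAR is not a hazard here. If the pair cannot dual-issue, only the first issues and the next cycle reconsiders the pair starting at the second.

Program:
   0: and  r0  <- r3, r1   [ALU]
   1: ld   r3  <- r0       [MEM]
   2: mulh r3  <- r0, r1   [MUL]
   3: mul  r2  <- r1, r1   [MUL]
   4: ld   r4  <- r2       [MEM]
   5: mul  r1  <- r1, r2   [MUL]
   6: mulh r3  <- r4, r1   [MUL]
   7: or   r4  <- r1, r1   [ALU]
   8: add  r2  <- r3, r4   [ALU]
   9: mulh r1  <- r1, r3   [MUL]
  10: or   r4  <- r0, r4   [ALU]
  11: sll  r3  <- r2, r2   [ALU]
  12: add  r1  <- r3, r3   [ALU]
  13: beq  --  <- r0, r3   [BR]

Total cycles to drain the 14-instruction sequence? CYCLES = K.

  cy0 -> i0 (and.ALU) RAW r0
  cy1 -> i1 (ld.MEM) no-port MEM/MUL
  cy2 -> i2 (mulh.MUL) no-port MUL/MUL
  cy3 -> i3 (mul.MUL) no-port MUL/MEM
  cy4 -> i4 (ld.MEM) no-port MEM/MUL
  cy5 -> i5 (mul.MUL) no-port MUL/MUL
  cy6 -> i6/i7 (mulh.MUL or.ALU) pair
  cy7 -> i8/i9 (add.ALU mulh.MUL) pair
  cy8 -> i10/i11 (or.ALU sll.ALU) pair
  cy9 -> i12/i13 (add.ALU beq.BR) pair

CYCLES = 10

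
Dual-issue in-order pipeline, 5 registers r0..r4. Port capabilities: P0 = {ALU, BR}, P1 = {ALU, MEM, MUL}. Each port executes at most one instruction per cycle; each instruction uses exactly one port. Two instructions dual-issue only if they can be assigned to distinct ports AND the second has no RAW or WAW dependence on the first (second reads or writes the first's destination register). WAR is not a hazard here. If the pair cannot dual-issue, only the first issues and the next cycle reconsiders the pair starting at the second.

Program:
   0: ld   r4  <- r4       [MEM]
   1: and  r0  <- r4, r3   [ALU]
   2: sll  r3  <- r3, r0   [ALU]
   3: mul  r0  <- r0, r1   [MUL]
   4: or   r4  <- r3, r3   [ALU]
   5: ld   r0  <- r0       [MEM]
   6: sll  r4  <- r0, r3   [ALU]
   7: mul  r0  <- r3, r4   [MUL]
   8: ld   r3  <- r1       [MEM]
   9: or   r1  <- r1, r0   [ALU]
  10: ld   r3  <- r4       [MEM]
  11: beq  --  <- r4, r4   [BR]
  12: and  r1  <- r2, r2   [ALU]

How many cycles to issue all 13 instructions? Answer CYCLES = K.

CYCLES = 9

0. ld.MEM @i0  | RAW r4
1. and.ALU @i1  | RAW r0
2. sll.ALU+mul.MUL @i2+i3  | 2-wide
3. or.ALU+ld.MEM @i4+i5  | 2-wide
4. sll.ALU @i6  | RAW r4
5. mul.MUL @i7  | no-port MUL/MEM
6. ld.MEM+or.ALU @i8+i9  | 2-wide
7. ld.MEM+beq.BR @i10+i11  | 2-wide
8. and.ALU @i12  | tail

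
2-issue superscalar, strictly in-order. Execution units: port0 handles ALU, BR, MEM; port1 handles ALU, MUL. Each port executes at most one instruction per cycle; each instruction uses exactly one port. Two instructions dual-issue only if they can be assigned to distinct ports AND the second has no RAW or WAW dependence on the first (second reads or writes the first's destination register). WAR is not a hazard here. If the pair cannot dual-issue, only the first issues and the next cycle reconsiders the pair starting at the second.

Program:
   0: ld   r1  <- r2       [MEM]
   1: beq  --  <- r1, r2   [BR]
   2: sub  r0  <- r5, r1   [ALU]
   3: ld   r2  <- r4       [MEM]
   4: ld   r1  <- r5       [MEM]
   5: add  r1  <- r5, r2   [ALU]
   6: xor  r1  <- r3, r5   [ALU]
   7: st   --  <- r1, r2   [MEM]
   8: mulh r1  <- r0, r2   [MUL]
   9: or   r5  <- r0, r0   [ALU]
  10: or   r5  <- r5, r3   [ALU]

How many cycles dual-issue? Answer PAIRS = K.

PAIRS = 2

[0] i0  ld.MEM  -- no-port MEM/BR
[1] i1&i2  beq.BR;sub.ALU  -- dual
[2] i3  ld.MEM  -- no-port MEM/MEM
[3] i4  ld.MEM  -- WAW r1
[4] i5  add.ALU  -- WAW r1
[5] i6  xor.ALU  -- RAW r1
[6] i7&i8  st.MEM;mulh.MUL  -- dual
[7] i9  or.ALU  -- RAW+WAW r5
[8] i10  or.ALU  -- tail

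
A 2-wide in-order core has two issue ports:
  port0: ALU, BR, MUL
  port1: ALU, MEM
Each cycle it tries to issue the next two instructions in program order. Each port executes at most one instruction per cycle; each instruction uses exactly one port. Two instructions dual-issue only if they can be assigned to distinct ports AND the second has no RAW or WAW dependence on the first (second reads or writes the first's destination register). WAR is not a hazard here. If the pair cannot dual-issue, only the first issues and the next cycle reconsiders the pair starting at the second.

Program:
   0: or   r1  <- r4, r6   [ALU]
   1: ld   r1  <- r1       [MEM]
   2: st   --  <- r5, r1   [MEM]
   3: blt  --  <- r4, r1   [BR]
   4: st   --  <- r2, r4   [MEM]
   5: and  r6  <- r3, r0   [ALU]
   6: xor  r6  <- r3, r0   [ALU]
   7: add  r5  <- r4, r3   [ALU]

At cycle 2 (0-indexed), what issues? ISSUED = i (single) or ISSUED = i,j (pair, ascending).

0. or.ALU @i0  | RAW+WAW r1
1. ld.MEM @i1  | no-port MEM/MEM
2. st.MEM;blt.BR @i2+i3  | pair
3. st.MEM;and.ALU @i4+i5  | pair
4. xor.ALU;add.ALU @i6+i7  | pair

ISSUED = 2,3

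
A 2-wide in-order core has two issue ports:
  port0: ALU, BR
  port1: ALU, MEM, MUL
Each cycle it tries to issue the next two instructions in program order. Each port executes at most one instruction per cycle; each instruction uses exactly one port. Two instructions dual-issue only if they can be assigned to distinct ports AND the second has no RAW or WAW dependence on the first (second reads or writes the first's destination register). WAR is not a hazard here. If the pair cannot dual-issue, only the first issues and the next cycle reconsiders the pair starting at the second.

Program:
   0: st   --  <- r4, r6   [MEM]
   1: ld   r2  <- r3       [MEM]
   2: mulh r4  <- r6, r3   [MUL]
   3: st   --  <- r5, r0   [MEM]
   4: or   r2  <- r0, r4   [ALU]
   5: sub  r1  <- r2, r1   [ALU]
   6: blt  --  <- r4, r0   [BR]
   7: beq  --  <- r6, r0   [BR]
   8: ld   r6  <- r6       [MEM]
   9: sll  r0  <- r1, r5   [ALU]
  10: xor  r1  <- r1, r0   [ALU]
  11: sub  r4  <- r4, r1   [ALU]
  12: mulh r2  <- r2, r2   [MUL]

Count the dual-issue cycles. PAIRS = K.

c0: i0 st.MEM  no-port MEM/MEM
c1: i1 ld.MEM  no-port MEM/MUL
c2: i2 mulh.MUL  no-port MUL/MEM
c3: i3+i4 st.MEM/or.ALU  dual
c4: i5+i6 sub.ALU/blt.BR  dual
c5: i7+i8 beq.BR/ld.MEM  dual
c6: i9 sll.ALU  RAW r0
c7: i10 xor.ALU  RAW r1
c8: i11+i12 sub.ALU/mulh.MUL  dual

PAIRS = 4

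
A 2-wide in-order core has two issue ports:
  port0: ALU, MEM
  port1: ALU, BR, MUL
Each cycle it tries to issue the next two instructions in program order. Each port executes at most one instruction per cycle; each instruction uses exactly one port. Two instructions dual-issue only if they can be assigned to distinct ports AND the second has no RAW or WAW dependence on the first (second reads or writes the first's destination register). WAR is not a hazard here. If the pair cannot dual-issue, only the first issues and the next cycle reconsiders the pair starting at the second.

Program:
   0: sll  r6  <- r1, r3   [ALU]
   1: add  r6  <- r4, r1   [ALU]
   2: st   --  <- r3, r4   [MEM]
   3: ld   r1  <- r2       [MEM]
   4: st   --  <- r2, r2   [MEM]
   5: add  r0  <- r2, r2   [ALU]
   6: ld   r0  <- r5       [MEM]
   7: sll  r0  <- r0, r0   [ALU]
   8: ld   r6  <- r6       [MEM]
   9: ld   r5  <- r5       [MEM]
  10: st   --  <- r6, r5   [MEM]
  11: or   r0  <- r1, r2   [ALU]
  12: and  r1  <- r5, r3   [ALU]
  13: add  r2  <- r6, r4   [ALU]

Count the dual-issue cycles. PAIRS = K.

PAIRS = 5

[0] i0  sll  -- WAW r6
[1] i1,i2  add/st  -- pair
[2] i3  ld  -- no-port MEM/MEM
[3] i4,i5  st/add  -- pair
[4] i6  ld  -- RAW+WAW r0
[5] i7,i8  sll/ld  -- pair
[6] i9  ld  -- no-port MEM/MEM
[7] i10,i11  st/or  -- pair
[8] i12,i13  and/add  -- pair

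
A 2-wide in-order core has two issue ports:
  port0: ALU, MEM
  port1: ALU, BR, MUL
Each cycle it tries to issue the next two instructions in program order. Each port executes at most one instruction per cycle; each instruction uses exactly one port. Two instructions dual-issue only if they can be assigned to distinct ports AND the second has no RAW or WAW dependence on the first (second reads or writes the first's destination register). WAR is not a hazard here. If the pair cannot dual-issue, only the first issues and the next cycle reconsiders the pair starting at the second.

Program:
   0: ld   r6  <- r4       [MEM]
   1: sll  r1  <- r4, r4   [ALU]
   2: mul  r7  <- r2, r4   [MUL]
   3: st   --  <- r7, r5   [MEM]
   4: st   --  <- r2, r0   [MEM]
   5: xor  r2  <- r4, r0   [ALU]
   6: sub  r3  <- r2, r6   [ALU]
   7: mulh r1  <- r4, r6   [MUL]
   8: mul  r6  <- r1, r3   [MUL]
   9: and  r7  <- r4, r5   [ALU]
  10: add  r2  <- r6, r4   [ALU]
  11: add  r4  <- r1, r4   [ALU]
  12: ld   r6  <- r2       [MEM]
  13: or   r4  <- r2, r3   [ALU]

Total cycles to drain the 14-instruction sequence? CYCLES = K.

CYCLES = 8

t=0 i0&i1:ld+sll ; dual
t=1 i2:mul ; RAW r7
t=2 i3:st ; no-port MEM/MEM
t=3 i4&i5:st+xor ; dual
t=4 i6&i7:sub+mulh ; dual
t=5 i8&i9:mul+and ; dual
t=6 i10&i11:add+add ; dual
t=7 i12&i13:ld+or ; dual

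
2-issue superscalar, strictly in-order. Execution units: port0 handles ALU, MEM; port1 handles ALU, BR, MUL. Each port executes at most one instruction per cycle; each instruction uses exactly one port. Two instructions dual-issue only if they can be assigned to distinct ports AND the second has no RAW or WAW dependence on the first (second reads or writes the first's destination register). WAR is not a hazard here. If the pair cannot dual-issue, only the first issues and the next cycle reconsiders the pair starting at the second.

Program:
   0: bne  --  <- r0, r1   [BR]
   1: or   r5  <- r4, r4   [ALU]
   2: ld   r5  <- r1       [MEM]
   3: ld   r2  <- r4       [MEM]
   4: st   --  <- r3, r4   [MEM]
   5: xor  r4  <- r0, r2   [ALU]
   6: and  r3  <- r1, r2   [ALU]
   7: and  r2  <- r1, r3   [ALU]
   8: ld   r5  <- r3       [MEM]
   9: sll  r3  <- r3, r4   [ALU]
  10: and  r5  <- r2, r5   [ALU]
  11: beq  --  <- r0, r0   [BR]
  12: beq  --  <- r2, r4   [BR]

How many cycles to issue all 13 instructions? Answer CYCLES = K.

CYCLES = 9

c0: i0&i1 bne.BR+or.ALU  pair
c1: i2 ld.MEM  no-port MEM/MEM
c2: i3 ld.MEM  no-port MEM/MEM
c3: i4&i5 st.MEM+xor.ALU  pair
c4: i6 and.ALU  RAW r3
c5: i7&i8 and.ALU+ld.MEM  pair
c6: i9&i10 sll.ALU+and.ALU  pair
c7: i11 beq.BR  no-port BR/BR
c8: i12 beq.BR  tail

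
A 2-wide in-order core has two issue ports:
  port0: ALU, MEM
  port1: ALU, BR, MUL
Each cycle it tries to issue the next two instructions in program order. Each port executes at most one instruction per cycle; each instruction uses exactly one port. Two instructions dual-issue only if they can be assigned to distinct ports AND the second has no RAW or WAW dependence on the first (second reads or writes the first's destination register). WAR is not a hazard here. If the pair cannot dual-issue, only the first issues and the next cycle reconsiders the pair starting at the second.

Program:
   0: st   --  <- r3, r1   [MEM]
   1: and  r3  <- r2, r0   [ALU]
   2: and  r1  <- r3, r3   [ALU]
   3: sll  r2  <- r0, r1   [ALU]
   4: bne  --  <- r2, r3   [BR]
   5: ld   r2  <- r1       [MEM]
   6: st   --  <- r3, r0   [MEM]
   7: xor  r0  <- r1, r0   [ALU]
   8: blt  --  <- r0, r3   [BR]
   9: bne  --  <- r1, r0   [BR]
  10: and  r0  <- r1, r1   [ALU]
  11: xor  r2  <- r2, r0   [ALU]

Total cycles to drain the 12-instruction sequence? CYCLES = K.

c0: i0&i1 st.MEM and.ALU  2-wide
c1: i2 and.ALU  RAW r1
c2: i3 sll.ALU  RAW r2
c3: i4&i5 bne.BR ld.MEM  2-wide
c4: i6&i7 st.MEM xor.ALU  2-wide
c5: i8 blt.BR  no-port BR/BR
c6: i9&i10 bne.BR and.ALU  2-wide
c7: i11 xor.ALU  tail

CYCLES = 8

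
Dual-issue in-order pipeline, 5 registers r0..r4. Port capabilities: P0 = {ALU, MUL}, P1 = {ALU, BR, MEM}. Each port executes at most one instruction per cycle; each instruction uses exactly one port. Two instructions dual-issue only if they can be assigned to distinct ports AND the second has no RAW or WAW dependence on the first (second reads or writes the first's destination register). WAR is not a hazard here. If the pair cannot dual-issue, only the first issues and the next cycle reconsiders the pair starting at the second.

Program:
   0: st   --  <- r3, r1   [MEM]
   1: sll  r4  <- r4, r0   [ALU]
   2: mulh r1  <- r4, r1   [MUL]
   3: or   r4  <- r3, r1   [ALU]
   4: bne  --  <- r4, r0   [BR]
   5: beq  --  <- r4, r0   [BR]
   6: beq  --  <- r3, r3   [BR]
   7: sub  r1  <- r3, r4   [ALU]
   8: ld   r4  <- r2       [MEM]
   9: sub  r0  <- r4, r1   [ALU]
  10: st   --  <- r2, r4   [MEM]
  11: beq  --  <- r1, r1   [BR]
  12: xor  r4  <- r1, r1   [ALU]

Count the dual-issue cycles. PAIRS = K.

  cy0 -> i0,i1 (st/sll) 2-wide
  cy1 -> i2 (mulh) RAW r1
  cy2 -> i3 (or) RAW r4
  cy3 -> i4 (bne) no-port BR/BR
  cy4 -> i5 (beq) no-port BR/BR
  cy5 -> i6,i7 (beq/sub) 2-wide
  cy6 -> i8 (ld) RAW r4
  cy7 -> i9,i10 (sub/st) 2-wide
  cy8 -> i11,i12 (beq/xor) 2-wide

PAIRS = 4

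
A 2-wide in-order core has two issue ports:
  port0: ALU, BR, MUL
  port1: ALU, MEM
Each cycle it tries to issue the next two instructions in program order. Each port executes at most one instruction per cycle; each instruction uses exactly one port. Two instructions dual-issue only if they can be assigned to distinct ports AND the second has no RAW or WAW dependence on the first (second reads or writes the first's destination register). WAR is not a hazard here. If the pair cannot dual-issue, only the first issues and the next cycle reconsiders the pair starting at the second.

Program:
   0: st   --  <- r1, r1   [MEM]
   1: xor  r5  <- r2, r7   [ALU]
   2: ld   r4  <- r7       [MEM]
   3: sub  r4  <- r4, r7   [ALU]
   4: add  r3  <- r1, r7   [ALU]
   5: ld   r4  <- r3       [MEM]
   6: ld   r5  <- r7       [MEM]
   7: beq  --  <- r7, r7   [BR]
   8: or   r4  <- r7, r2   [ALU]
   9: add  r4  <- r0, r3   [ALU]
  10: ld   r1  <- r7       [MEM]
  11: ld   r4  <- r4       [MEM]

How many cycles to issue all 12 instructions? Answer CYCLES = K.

  cy0 -> i0/i1 (st/xor) dual
  cy1 -> i2 (ld) RAW+WAW r4
  cy2 -> i3/i4 (sub/add) dual
  cy3 -> i5 (ld) no-port MEM/MEM
  cy4 -> i6/i7 (ld/beq) dual
  cy5 -> i8 (or) WAW r4
  cy6 -> i9/i10 (add/ld) dual
  cy7 -> i11 (ld) tail

CYCLES = 8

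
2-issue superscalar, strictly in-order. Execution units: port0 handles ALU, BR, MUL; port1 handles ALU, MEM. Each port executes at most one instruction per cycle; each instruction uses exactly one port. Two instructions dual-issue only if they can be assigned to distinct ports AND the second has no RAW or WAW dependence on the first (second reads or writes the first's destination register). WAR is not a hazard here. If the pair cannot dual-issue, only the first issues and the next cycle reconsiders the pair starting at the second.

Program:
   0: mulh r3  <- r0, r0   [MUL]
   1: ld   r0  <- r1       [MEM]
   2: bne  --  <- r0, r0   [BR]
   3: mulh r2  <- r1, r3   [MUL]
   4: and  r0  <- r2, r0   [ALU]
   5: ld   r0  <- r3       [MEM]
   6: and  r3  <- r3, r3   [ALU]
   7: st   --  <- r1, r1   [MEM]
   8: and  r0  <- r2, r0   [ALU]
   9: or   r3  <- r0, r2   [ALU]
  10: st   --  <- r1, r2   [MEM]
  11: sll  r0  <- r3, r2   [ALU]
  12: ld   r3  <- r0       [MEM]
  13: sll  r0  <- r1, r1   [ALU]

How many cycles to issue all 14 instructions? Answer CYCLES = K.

CYCLES = 9

c0: i0&i1 mulh.MUL;ld.MEM  dual
c1: i2 bne.BR  no-port BR/MUL
c2: i3 mulh.MUL  RAW r2
c3: i4 and.ALU  WAW r0
c4: i5&i6 ld.MEM;and.ALU  dual
c5: i7&i8 st.MEM;and.ALU  dual
c6: i9&i10 or.ALU;st.MEM  dual
c7: i11 sll.ALU  RAW r0
c8: i12&i13 ld.MEM;sll.ALU  dual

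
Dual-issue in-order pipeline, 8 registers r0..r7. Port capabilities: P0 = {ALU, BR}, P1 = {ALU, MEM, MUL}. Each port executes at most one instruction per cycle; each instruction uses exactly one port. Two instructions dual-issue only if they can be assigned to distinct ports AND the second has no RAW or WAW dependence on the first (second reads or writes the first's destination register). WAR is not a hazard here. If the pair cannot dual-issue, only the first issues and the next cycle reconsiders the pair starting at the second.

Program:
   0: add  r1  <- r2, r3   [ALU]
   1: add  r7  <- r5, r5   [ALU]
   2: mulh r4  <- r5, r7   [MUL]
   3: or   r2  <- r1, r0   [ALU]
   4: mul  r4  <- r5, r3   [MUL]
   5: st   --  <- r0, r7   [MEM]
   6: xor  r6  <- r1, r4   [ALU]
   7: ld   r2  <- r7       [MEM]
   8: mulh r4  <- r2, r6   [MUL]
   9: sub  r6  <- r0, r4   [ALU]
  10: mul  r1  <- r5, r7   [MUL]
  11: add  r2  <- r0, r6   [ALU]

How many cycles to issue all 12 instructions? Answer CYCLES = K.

CYCLES = 8

c0: i0&i1 add;add  dual
c1: i2&i3 mulh;or  dual
c2: i4 mul  no-port MUL/MEM
c3: i5&i6 st;xor  dual
c4: i7 ld  no-port MEM/MUL
c5: i8 mulh  RAW r4
c6: i9&i10 sub;mul  dual
c7: i11 add  tail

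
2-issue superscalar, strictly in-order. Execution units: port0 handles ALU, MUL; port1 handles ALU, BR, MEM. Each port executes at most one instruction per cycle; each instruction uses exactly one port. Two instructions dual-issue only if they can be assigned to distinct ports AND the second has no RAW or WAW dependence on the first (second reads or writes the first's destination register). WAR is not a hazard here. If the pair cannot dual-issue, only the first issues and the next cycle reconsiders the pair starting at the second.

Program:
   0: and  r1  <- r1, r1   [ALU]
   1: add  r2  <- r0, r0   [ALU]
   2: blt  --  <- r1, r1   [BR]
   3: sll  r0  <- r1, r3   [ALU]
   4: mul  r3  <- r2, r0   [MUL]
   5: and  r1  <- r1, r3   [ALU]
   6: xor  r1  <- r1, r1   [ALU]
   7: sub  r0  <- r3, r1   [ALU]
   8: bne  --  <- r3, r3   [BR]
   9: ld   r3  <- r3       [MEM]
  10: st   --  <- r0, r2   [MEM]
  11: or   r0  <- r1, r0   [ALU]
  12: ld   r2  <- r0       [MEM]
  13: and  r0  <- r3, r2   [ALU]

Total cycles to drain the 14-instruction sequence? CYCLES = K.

t=0 i0/i1:and.ALU/add.ALU ; 2-wide
t=1 i2/i3:blt.BR/sll.ALU ; 2-wide
t=2 i4:mul.MUL ; RAW r3
t=3 i5:and.ALU ; RAW+WAW r1
t=4 i6:xor.ALU ; RAW r1
t=5 i7/i8:sub.ALU/bne.BR ; 2-wide
t=6 i9:ld.MEM ; no-port MEM/MEM
t=7 i10/i11:st.MEM/or.ALU ; 2-wide
t=8 i12:ld.MEM ; RAW r2
t=9 i13:and.ALU ; tail

CYCLES = 10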